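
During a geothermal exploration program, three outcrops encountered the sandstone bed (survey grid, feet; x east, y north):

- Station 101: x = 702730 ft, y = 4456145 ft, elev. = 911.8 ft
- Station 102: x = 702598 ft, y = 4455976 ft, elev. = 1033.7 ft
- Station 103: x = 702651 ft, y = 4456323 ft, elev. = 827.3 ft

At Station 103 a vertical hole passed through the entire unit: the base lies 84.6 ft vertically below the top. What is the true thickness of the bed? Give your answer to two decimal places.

72.58 ft

Two edge vectors: Station 101→Station 102 = (-132, -169, 121.9), Station 101→Station 103 = (-79, 178, -84.5).
Normal n = (Station 101→Station 102) × (Station 101→Station 103) = (-7417.7, -20784.1, -36847).
So ∂z/∂x = −n_x/n_z = −0.20131 and ∂z/∂y = −n_y/n_z = −0.56406.
|∇z| = √(a²+b²) = 0.59891, so dip δ = arctan(0.59891) = 30.92°.
True thickness = vertical thickness × cos δ = 84.6 × cos 30.92° = 72.58 ft.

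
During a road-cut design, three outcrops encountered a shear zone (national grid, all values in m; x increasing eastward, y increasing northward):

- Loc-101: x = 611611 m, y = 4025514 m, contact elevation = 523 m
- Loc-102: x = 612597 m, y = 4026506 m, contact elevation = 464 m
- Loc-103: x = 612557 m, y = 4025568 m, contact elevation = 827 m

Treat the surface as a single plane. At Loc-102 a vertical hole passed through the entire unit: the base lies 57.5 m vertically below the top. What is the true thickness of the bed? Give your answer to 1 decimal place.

Let the plane be z = a·x + b·y + c.
Loc-102−Loc-101: 986a + 992b = −59;  Loc-103−Loc-101: 946a + 54b = 304.
Solving gives a = 0.34428, b = −0.40168.
|∇z| = √(a²+b²) = 0.52903, so dip δ = arctan(0.52903) = 27.88°.
True thickness = vertical thickness × cos δ = 57.5 × cos 27.88° = 50.8 m.

50.8 m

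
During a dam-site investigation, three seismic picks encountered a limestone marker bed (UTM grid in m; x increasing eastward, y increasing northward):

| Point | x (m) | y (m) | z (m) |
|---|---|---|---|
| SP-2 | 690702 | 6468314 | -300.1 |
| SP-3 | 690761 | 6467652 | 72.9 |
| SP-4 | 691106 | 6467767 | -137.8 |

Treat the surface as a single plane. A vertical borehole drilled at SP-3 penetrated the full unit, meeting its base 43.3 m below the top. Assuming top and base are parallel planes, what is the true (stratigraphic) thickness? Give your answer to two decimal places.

Two edge vectors: SP-2→SP-3 = (59, -662, 373), SP-2→SP-4 = (404, -547, 162.3).
Normal n = (SP-2→SP-3) × (SP-2→SP-4) = (96588.4, 141116.3, 235175).
So ∂z/∂x = −n_x/n_z = −0.41071 and ∂z/∂y = −n_y/n_z = −0.60005.
|∇z| = √(a²+b²) = 0.72714, so dip δ = arctan(0.72714) = 36.02°.
True thickness = vertical thickness × cos δ = 43.3 × cos 36.02° = 35.02 m.

35.02 m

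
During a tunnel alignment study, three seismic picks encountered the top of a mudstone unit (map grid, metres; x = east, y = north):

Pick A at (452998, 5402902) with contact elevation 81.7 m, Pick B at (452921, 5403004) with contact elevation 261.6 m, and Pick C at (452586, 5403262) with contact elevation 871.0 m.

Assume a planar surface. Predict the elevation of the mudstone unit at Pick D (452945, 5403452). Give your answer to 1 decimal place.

653.1 m

Let the plane be z = a·x + b·y + c.
Pick B−Pick A: −77a + 102b = 179.9;  Pick C−Pick A: −412a + 360b = 789.3.
Solving gives a = −1.100713087, b = 0.932795022.
Then c = 81.7 − a·452998 − b·5402902 = −4541097.56.
At (452945, 5403452): z = −498562.5 + 5040313.1 − 4541097.56 = 653.1 m.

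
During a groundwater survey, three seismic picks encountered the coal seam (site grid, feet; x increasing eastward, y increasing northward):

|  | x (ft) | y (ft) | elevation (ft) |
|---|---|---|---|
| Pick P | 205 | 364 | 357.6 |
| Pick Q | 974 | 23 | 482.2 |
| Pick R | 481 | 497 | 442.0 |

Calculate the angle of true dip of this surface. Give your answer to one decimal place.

Two edge vectors: Pick P→Pick Q = (769, -341, 124.6), Pick P→Pick R = (276, 133, 84.4).
Normal n = (Pick P→Pick Q) × (Pick P→Pick R) = (-45352.2, -30514, 196393).
So ∂z/∂x = −n_x/n_z = 0.23093 and ∂z/∂y = −n_y/n_z = 0.15537.
Gradient magnitude |∇z| = √(a² + b²) = √(0.05333 + 0.02414) = 0.27833.
True dip = arctan(0.27833) = 15.6°, dipping toward SW (azimuth ≈ 236°).

15.6°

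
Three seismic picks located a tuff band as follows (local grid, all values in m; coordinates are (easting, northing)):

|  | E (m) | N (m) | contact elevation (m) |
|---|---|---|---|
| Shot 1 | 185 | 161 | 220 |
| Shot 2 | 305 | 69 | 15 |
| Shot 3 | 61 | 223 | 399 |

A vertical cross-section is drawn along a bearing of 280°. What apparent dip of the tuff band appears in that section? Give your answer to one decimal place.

47.9°

Let the plane be z = a·E + b·N + c.
Shot 2−Shot 1: 120a − 92b = −205;  Shot 3−Shot 1: −124a + 62b = 179.
Solving gives a = −0.94708, b = 0.99294.
Unit vector along 280° is (sin 280°, cos 280°) = (-0.9848, 0.1736).
Slope in that direction = a·(-0.9848) + b·(0.1736) = 1.10511.
Apparent dip = arctan|1.10511| = 47.9° (true dip is 53.9°, so apparent ≤ true as expected).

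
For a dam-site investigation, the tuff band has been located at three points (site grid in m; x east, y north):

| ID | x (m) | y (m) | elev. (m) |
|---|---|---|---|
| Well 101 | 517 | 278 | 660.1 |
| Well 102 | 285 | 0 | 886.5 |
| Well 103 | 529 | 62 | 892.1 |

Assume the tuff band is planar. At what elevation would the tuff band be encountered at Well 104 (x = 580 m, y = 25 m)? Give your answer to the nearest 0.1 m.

Let the plane be z = a·x + b·y + c.
Well 102−Well 101: −232a − 278b = 226.4;  Well 103−Well 101: 12a − 216b = 232.
Solving gives a = 0.29175, b = −1.05787.
Then c = 660.1 − a·517 − b·278 = 803.35.
At (580, 25): z = 169.2 − 26.4 + 803.35 = 946.1 m.

946.1 m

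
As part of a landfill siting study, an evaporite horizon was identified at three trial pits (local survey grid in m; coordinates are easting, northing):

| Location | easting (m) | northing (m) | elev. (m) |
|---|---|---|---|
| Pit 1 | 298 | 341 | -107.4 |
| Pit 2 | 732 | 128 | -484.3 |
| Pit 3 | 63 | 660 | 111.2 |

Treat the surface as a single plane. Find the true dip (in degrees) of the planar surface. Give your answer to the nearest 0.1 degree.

39.9°

Two edge vectors: Pit 1→Pit 2 = (434, -213, -376.9), Pit 1→Pit 3 = (-235, 319, 218.6).
Normal n = (Pit 1→Pit 2) × (Pit 1→Pit 3) = (73669.3, -6300.9, 88391).
So ∂z/∂easting = −n_x/n_z = −0.83345 and ∂z/∂northing = −n_y/n_z = 0.07128.
Gradient magnitude |∇z| = √(a² + b²) = √(0.69464 + 0.00508) = 0.83649.
True dip = arctan(0.83649) = 39.9°, dipping toward E (azimuth ≈ 095°).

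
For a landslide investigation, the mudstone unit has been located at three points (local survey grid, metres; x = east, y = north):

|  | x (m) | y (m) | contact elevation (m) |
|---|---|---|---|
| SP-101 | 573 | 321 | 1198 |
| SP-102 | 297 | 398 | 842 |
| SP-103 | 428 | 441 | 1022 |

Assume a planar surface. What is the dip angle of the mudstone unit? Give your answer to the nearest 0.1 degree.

53.2°

Let the plane be z = a·x + b·y + c.
SP-102−SP-101: −276a + 77b = −356;  SP-103−SP-101: −145a + 120b = −176.
Solving gives a = 1.32854, b = 0.13865.
Gradient magnitude |∇z| = √(a² + b²) = √(1.76501 + 0.01922) = 1.33575.
True dip = arctan(1.33575) = 53.2°, dipping toward W (azimuth ≈ 264°).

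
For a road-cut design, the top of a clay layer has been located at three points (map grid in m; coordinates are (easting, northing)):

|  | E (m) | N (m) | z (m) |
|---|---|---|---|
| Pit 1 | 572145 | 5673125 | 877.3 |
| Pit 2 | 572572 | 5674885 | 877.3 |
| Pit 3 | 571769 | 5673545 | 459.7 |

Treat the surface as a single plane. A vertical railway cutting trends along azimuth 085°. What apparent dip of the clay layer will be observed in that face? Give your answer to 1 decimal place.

40.4°

Let the plane be z = a·E + b·N + c.
Pit 2−Pit 1: 427a + 1760b = 0;  Pit 3−Pit 1: −376a + 420b = −417.6.
Solving gives a = 0.87383, b = −0.21200.
Unit vector along 085° is (sin 85°, cos 85°) = (0.9962, 0.0872).
Slope in that direction = a·(0.9962) + b·(0.0872) = 0.85202.
Apparent dip = arctan|0.85202| = 40.4° (true dip is 42.0°, so apparent ≤ true as expected).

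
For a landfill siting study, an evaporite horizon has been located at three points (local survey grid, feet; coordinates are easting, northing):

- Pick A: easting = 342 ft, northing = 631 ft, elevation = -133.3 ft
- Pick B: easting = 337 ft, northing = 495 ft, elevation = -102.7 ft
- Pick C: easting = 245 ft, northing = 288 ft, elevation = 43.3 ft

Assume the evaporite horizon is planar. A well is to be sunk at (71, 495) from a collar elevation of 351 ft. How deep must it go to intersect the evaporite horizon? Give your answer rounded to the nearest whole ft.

140 ft

Two edge vectors: Pick A→Pick B = (-5, -136, 30.6), Pick A→Pick C = (-97, -343, 176.6).
Normal n = (Pick A→Pick B) × (Pick A→Pick C) = (-13521.8, -2085.2, -11477).
So ∂z/∂easting = −n_x/n_z = −1.17817 and ∂z/∂northing = −n_y/n_z = −0.18169.
Intercept c from Pick A: -133.3 + 402.93 + 114.64 = 384.28.
At (71, 495): z_contact = −83.6 − 89.9 + 384.28 = 210.7 ft.
Depth below ground = 351 − 210.7 = 140 ft.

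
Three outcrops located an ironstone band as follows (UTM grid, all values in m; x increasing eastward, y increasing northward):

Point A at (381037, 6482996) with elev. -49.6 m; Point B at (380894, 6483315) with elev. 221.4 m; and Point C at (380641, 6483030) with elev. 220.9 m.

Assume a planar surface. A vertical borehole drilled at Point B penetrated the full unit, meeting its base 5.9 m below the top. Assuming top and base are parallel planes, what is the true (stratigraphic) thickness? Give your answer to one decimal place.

Two edge vectors: Point A→Point B = (-143, 319, 271), Point A→Point C = (-396, 34, 270.5).
Normal n = (Point A→Point B) × (Point A→Point C) = (77075.5, -68634.5, 121462).
So ∂z/∂x = −n_x/n_z = −0.63456 and ∂z/∂y = −n_y/n_z = 0.56507.
|∇z| = √(a²+b²) = 0.84969, so dip δ = arctan(0.84969) = 40.35°.
True thickness = vertical thickness × cos δ = 5.9 × cos 40.35° = 4.5 m.

4.5 m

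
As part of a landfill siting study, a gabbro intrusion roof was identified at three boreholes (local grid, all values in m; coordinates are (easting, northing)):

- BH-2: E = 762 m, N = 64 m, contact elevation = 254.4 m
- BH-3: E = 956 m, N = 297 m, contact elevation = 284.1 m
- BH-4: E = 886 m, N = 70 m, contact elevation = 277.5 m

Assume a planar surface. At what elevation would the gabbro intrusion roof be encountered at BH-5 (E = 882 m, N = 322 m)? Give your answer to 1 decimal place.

269.5 m

Two edge vectors: BH-2→BH-3 = (194, 233, 29.7), BH-2→BH-4 = (124, 6, 23.1).
Normal n = (BH-2→BH-3) × (BH-2→BH-4) = (5204.1, -798.6, -27728).
So ∂z/∂E = −n_x/n_z = 0.18768 and ∂z/∂N = −n_y/n_z = −0.02880.
Intercept c from BH-2: 254.4 − 143.02 + 1.84 = 113.23.
At (882, 322): z = 165.5 − 9.3 + 113.23 = 269.5 m.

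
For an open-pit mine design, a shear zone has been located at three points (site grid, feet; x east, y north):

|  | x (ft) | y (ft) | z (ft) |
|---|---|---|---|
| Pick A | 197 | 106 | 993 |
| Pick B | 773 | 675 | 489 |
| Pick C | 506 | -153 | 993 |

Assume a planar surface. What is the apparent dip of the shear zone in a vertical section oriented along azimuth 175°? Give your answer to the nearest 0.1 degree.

Let the plane be z = a·x + b·y + c.
Pick B−Pick A: 576a + 569b = −504;  Pick C−Pick A: 309a − 259b = 0.
Solving gives a = −0.40164, b = −0.47918.
Unit vector along 175° is (sin 175°, cos 175°) = (0.0872, -0.9962).
Slope in that direction = a·(0.0872) + b·(-0.9962) = 0.44235.
Apparent dip = arctan|0.44235| = 23.9° (true dip is 32.0°, so apparent ≤ true as expected).

23.9°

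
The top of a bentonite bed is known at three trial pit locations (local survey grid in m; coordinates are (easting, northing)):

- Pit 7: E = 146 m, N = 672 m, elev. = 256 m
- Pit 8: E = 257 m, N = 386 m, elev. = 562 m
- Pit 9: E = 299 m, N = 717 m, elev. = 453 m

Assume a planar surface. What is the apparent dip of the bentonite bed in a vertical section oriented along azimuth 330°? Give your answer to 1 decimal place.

Let the plane be z = a·E + b·N + c.
Pit 8−Pit 7: 111a − 286b = 306;  Pit 9−Pit 7: 153a + 45b = 197.
Solving gives a = 1.43811, b = −0.51178.
Unit vector along 330° is (sin 330°, cos 330°) = (-0.5000, 0.8660).
Slope in that direction = a·(-0.5000) + b·(0.8660) = −1.16227.
Apparent dip = arctan|1.16227| = 49.3° (true dip is 56.8°, so apparent ≤ true as expected).

49.3°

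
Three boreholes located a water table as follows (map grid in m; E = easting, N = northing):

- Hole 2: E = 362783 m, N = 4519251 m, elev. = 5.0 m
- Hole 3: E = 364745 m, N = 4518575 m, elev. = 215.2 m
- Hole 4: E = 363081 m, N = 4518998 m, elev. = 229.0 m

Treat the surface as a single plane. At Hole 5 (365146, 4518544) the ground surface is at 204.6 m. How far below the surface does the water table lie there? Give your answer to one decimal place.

Two edge vectors: Hole 2→Hole 3 = (1962, -676, 210.2), Hole 2→Hole 4 = (298, -253, 224).
Normal n = (Hole 2→Hole 3) × (Hole 2→Hole 4) = (-98243.4, -376848.4, -294938).
So ∂z/∂E = −n_x/n_z = −0.333098482 and ∂z/∂N = −n_y/n_z = −1.277720741.
Intercept c from Hole 2: 5 + 120842.47 + 5774340.74 = 5895188.20.
At (365146, 4518544): z_contact = −121629.58 − 5773437.39 + 5895188.20 = 121.24 m.
Depth below ground = 204.6 − 121.24 = 83.4 m.

83.4 m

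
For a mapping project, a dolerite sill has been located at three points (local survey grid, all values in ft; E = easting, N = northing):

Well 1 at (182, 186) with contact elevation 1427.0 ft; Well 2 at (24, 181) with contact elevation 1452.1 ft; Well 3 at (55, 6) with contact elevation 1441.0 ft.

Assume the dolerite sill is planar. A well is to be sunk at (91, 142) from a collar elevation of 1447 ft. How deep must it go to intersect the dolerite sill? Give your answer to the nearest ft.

7 ft

Let the plane be z = a·E + b·N + c.
Well 2−Well 1: −158a − 5b = 25.1;  Well 3−Well 1: −127a − 180b = 14.
Solving gives a = −0.15997, b = 0.03509.
Then c = 1427 − a·182 − b·186 = 1449.59.
At (91, 142): z_contact = −14.6 + 5.0 + 1449.59 = 1440.0 ft.
Depth below ground = 1447 − 1440.0 = 7 ft.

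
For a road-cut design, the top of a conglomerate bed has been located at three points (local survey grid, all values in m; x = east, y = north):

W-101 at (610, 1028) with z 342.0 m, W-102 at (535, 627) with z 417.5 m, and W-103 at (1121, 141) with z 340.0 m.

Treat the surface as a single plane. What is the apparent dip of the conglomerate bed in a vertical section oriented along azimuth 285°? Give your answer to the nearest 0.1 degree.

Two edge vectors: W-101→W-102 = (-75, -401, 75.5), W-101→W-103 = (511, -887, -2).
Normal n = (W-101→W-102) × (W-101→W-103) = (67770.5, 38430.5, 271436).
So ∂z/∂x = −n_x/n_z = −0.24967 and ∂z/∂y = −n_y/n_z = −0.14158.
Unit vector along 285° is (sin 285°, cos 285°) = (-0.9659, 0.2588).
Slope in that direction = a·(-0.9659) + b·(0.2588) = 0.20452.
Apparent dip = arctan|0.20452| = 11.6° (true dip is 16.0°, so apparent ≤ true as expected).

11.6°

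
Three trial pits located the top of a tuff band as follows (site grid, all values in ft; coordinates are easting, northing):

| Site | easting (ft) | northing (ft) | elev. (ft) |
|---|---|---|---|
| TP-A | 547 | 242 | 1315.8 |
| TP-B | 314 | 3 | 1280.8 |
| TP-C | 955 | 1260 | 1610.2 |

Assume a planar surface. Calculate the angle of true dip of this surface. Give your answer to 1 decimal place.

Let the plane be z = a·easting + b·northing + c.
TP-B−TP-A: −233a − 239b = −35;  TP-C−TP-A: 408a + 1018b = 294.4.
Solving gives a = −0.24865, b = 0.38885.
Gradient magnitude |∇z| = √(a² + b²) = √(0.06183 + 0.15120) = 0.46155.
True dip = arctan(0.46155) = 24.8°, dipping toward SSE (azimuth ≈ 147°).

24.8°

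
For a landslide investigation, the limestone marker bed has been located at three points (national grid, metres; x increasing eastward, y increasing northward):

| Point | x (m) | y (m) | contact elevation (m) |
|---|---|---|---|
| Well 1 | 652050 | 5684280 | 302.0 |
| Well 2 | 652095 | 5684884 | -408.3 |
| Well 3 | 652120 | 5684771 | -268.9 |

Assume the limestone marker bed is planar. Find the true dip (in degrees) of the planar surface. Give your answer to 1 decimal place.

Two edge vectors: Well 1→Well 2 = (45, 604, -710.3), Well 1→Well 3 = (70, 491, -570.9).
Normal n = (Well 1→Well 2) × (Well 1→Well 3) = (3933.7, -24030.5, -20185).
So ∂z/∂x = −n_x/n_z = 0.19488 and ∂z/∂y = −n_y/n_z = −1.19051.
Gradient magnitude |∇z| = √(a² + b²) = √(0.03798 + 1.41732) = 1.20636.
True dip = arctan(1.20636) = 50.3°, dipping toward N (azimuth ≈ 351°).

50.3°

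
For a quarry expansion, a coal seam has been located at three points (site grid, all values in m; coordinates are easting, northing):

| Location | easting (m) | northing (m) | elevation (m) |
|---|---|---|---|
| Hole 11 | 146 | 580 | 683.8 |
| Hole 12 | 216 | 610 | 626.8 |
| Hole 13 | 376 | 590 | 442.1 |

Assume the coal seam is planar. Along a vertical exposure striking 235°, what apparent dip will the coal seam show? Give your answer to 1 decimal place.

27.9°

Two edge vectors: Hole 11→Hole 12 = (70, 30, -57), Hole 11→Hole 13 = (230, 10, -241.7).
Normal n = (Hole 11→Hole 12) × (Hole 11→Hole 13) = (-6681, 3809, -6200).
So ∂z/∂easting = −n_x/n_z = −1.07758 and ∂z/∂northing = −n_y/n_z = 0.61435.
Unit vector along 235° is (sin 235°, cos 235°) = (-0.8192, -0.5736).
Slope in that direction = a·(-0.8192) + b·(-0.5736) = 0.53032.
Apparent dip = arctan|0.53032| = 27.9° (true dip is 51.1°, so apparent ≤ true as expected).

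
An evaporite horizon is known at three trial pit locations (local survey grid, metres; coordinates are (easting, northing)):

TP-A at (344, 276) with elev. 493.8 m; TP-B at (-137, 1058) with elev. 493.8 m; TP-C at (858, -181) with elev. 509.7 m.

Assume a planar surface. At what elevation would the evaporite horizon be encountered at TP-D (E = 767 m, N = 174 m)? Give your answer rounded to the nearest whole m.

Two edge vectors: TP-A→TP-B = (-481, 782, 0), TP-A→TP-C = (514, -457, 15.9).
Normal n = (TP-A→TP-B) × (TP-A→TP-C) = (12433.8, 7647.9, -182131).
So ∂z/∂E = −n_x/n_z = 0.06827 and ∂z/∂N = −n_y/n_z = 0.04199.
Intercept c from TP-A: 493.8 − 23.48 − 11.59 = 458.73.
At (767, 174): z = 52.4 + 7.3 + 458.73 = 518.4 m.

518 m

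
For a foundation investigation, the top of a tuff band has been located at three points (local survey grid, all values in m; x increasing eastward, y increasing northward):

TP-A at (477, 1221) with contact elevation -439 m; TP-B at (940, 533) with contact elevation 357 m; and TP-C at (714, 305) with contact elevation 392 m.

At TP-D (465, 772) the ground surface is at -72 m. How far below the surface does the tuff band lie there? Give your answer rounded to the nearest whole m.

Two edge vectors: TP-A→TP-B = (463, -688, 796), TP-A→TP-C = (237, -916, 831).
Normal n = (TP-A→TP-B) × (TP-A→TP-C) = (157408, -196101, -261052).
So ∂z/∂x = −n_x/n_z = 0.60298 and ∂z/∂y = −n_y/n_z = −0.75120.
Intercept c from TP-A: -439 − 287.62 + 917.21 = 190.59.
At (465, 772): z_contact = 280.4 − 579.9 + 190.59 = -108.9 m.
Depth below ground = -72 − (-108.9) = 37 m.

37 m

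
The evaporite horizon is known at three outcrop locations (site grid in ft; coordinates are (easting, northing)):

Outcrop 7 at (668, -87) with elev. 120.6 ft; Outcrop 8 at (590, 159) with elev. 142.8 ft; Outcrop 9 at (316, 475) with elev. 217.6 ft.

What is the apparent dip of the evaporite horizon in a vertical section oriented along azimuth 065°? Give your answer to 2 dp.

13.44°

Let the plane be z = a·E + b·N + c.
Outcrop 8−Outcrop 7: −78a + 246b = 22.2;  Outcrop 9−Outcrop 7: −352a + 562b = 97.
Solving gives a = −0.26629, b = 0.00581.
Unit vector along 065° is (sin 65°, cos 65°) = (0.9063, 0.4226).
Slope in that direction = a·(0.9063) + b·(0.4226) = −0.23889.
Apparent dip = arctan|0.23889| = 13.44° (true dip is 14.9°, so apparent ≤ true as expected).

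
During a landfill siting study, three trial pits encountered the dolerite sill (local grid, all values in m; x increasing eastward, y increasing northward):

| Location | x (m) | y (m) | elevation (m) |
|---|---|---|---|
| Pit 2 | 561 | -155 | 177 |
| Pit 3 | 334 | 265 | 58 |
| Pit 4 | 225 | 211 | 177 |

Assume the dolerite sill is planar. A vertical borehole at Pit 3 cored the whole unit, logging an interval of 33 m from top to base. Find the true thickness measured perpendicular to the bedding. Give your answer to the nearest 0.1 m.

Let the plane be z = a·x + b·y + c.
Pit 3−Pit 2: −227a + 420b = −119;  Pit 4−Pit 2: −336a + 366b = 0.
Solving gives a = −0.75044, b = −0.68893.
|∇z| = √(a²+b²) = 1.01872, so dip δ = arctan(1.01872) = 45.53°.
True thickness = vertical thickness × cos δ = 33 × cos 45.53° = 23.1 m.

23.1 m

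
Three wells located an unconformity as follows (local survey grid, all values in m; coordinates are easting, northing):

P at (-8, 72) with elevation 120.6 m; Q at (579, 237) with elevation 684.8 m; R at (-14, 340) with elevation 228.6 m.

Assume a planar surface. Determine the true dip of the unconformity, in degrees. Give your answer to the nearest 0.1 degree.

43.3°

Let the plane be z = a·easting + b·northing + c.
Q−P: 587a + 165b = 564.2;  R−P: −6a + 268b = 108.
Solving gives a = 0.84258, b = 0.42185.
Gradient magnitude |∇z| = √(a² + b²) = √(0.70994 + 0.17796) = 0.94228.
True dip = arctan(0.94228) = 43.3°, dipping toward WSW (azimuth ≈ 243°).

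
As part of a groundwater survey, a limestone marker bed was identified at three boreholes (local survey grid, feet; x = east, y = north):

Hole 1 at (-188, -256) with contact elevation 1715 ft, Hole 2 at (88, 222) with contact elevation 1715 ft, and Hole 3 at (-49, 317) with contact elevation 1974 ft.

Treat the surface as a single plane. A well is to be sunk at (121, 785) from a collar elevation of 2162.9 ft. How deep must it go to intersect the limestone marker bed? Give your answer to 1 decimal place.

53.6 ft

Two edge vectors: Hole 1→Hole 2 = (276, 478, 0), Hole 1→Hole 3 = (139, 573, 259).
Normal n = (Hole 1→Hole 2) × (Hole 1→Hole 3) = (123802, -71484, 91706).
So ∂z/∂x = −n_x/n_z = −1.34999 and ∂z/∂y = −n_y/n_z = 0.77949.
Intercept c from Hole 1: 1715 − 253.80 + 199.55 = 1660.75.
At (121, 785): z_contact = −163.35 + 611.90 + 1660.75 = 2109.30 ft.
Depth below ground = 2162.9 − 2109.30 = 53.6 ft.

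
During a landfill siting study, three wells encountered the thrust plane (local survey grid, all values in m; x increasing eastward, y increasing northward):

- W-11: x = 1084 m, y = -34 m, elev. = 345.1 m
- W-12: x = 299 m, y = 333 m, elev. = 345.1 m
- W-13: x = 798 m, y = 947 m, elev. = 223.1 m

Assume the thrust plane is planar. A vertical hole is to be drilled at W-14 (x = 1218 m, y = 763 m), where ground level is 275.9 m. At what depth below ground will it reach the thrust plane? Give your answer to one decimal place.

54.6 m

Two edge vectors: W-11→W-12 = (-785, 367, 0), W-11→W-13 = (-286, 981, -122).
Normal n = (W-11→W-12) × (W-11→W-13) = (-44774, -95770, -665123).
So ∂z/∂x = −n_x/n_z = −0.067317 and ∂z/∂y = −n_y/n_z = −0.143988.
Intercept c from W-11: 345.1 + 72.97 − 4.90 = 413.18.
At (1218, 763): z_contact = −81.99 − 109.86 + 413.18 = 221.32 m.
Depth below ground = 275.9 − 221.32 = 54.6 m.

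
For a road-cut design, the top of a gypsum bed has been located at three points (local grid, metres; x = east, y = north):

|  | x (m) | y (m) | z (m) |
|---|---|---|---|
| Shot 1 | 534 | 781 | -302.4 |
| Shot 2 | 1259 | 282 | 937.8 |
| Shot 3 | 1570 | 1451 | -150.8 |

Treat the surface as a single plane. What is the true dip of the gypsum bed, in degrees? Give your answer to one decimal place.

56.0°

Two edge vectors: Shot 1→Shot 2 = (725, -499, 1240.2), Shot 1→Shot 3 = (1036, 670, 151.6).
Normal n = (Shot 1→Shot 2) × (Shot 1→Shot 3) = (-906582.4, 1174937.2, 1002714).
So ∂z/∂x = −n_x/n_z = 0.90413 and ∂z/∂y = −n_y/n_z = −1.17176.
Gradient magnitude |∇z| = √(a² + b²) = √(0.81745 + 1.37301) = 1.48002.
True dip = arctan(1.48002) = 56.0°, dipping toward NW (azimuth ≈ 322°).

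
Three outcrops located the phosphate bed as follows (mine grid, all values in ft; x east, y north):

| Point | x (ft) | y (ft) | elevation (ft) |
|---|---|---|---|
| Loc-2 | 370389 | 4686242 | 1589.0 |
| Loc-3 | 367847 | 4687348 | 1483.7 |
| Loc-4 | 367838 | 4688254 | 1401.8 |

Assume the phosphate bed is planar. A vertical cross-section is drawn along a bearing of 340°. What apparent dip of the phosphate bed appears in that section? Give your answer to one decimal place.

4.9°

Two edge vectors: Loc-2→Loc-3 = (-2542, 1106, -105.3), Loc-2→Loc-4 = (-2551, 2012, -187.2).
Normal n = (Loc-2→Loc-3) × (Loc-2→Loc-4) = (4820.4, -207242.1, -2293098).
So ∂z/∂x = −n_x/n_z = 0.00210 and ∂z/∂y = −n_y/n_z = −0.09038.
Unit vector along 340° is (sin 340°, cos 340°) = (-0.3420, 0.9397).
Slope in that direction = a·(-0.3420) + b·(0.9397) = −0.08565.
Apparent dip = arctan|0.08565| = 4.9° (true dip is 5.2°, so apparent ≤ true as expected).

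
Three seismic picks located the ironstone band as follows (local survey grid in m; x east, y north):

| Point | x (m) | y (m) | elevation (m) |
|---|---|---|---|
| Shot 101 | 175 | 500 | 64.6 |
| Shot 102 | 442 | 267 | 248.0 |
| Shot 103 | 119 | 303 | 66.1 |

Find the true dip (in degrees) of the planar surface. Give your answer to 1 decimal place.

Let the plane be z = a·x + b·y + c.
Shot 102−Shot 101: 267a − 233b = 183.4;  Shot 103−Shot 101: −56a − 197b = 1.5.
Solving gives a = 0.54504, b = −0.16255.
Gradient magnitude |∇z| = √(a² + b²) = √(0.29707 + 0.02642) = 0.56876.
True dip = arctan(0.56876) = 29.6°, dipping toward WNW (azimuth ≈ 287°).

29.6°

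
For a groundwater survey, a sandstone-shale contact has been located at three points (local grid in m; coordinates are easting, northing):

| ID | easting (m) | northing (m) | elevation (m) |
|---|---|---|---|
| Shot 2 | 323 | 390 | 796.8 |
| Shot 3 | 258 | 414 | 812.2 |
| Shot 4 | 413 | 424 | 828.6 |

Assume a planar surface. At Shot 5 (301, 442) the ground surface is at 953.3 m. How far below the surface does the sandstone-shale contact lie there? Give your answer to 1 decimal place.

Let the plane be z = a·easting + b·northing + c.
Shot 3−Shot 2: −65a + 24b = 15.4;  Shot 4−Shot 2: 90a + 34b = 31.8.
Solving gives a = 0.05483, b = 0.79016.
Then c = 796.8 − a·323 − b·390 = 470.93.
At (301, 442): z_contact = 16.50 + 349.25 + 470.93 = 836.68 m.
Depth below ground = 953.3 − 836.68 = 116.6 m.

116.6 m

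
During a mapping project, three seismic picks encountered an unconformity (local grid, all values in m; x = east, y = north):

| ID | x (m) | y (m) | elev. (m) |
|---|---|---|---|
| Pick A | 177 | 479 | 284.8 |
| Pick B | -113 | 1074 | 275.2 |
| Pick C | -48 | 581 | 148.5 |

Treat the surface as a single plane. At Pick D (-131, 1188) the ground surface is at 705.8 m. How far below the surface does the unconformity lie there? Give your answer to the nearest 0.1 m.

Two edge vectors: Pick A→Pick B = (-290, 595, -9.6), Pick A→Pick C = (-225, 102, -136.3).
Normal n = (Pick A→Pick B) × (Pick A→Pick C) = (-80119.3, -37367, 104295).
So ∂z/∂x = −n_x/n_z = 0.768199 and ∂z/∂y = −n_y/n_z = 0.358282.
Intercept c from Pick A: 284.8 − 135.97 − 171.62 = −22.79.
At (-131, 1188): z_contact = −100.63 + 425.64 − 22.79 = 302.22 m.
Depth below ground = 705.8 − 302.22 = 403.6 m.

403.6 m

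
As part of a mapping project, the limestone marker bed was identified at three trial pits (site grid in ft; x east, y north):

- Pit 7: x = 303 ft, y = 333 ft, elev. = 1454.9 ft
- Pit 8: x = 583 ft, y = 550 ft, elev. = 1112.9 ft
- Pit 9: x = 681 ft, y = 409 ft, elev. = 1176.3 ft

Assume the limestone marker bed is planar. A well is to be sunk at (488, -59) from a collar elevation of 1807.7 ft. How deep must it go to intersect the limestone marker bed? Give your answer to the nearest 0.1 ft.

126.9 ft

Two edge vectors: Pit 7→Pit 8 = (280, 217, -342), Pit 7→Pit 9 = (378, 76, -278.6).
Normal n = (Pit 7→Pit 8) × (Pit 7→Pit 9) = (-34464.2, -51268, -60746).
So ∂z/∂x = −n_x/n_z = −0.56735 and ∂z/∂y = −n_y/n_z = −0.84397.
Intercept c from Pit 7: 1454.9 + 171.91 + 281.04 = 1907.85.
At (488, -59): z_contact = −276.87 + 49.79 + 1907.85 = 1680.78 ft.
Depth below ground = 1807.7 − 1680.78 = 126.9 ft.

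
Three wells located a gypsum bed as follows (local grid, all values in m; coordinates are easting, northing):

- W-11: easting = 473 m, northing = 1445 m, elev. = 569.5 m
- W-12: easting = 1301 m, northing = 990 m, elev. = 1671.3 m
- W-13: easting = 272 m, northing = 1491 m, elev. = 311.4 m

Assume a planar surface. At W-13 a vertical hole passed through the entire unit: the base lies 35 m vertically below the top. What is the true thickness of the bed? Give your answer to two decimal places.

21.77 m

Let the plane be z = a·easting + b·northing + c.
W-12−W-11: 828a − 455b = 1101.8;  W-13−W-11: −201a + 46b = −258.1.
Solving gives a = 1.25082, b = −0.14531.
|∇z| = √(a²+b²) = 1.25924, so dip δ = arctan(1.25924) = 51.55°.
True thickness = vertical thickness × cos δ = 35 × cos 51.55° = 21.77 m.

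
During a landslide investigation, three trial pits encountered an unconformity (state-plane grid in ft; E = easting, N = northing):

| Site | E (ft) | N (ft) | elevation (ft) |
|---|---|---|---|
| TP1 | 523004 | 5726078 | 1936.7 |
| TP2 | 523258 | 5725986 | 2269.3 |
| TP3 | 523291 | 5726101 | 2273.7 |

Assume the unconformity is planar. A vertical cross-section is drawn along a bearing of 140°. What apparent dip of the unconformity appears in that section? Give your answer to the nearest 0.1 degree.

Two edge vectors: TP1→TP2 = (254, -92, 332.6), TP1→TP3 = (287, 23, 337).
Normal n = (TP1→TP2) × (TP1→TP3) = (-38653.8, 9858.2, 32246).
So ∂z/∂E = −n_x/n_z = 1.19872 and ∂z/∂N = −n_y/n_z = −0.30572.
Unit vector along 140° is (sin 140°, cos 140°) = (0.6428, -0.7660).
Slope in that direction = a·(0.6428) + b·(-0.7660) = 1.00471.
Apparent dip = arctan|1.00471| = 45.1° (true dip is 51.0°, so apparent ≤ true as expected).

45.1°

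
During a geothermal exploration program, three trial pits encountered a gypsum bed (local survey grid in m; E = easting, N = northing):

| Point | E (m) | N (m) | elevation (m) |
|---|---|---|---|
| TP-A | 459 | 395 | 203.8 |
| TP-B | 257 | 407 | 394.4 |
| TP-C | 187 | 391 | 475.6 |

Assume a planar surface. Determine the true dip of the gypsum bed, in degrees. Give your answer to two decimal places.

51.15°

Let the plane be z = a·E + b·N + c.
TP-B−TP-A: −202a + 12b = 190.6;  TP-C−TP-A: −272a − 4b = 271.8.
Solving gives a = −0.98821, b = −0.75157.
Gradient magnitude |∇z| = √(a² + b²) = √(0.97656 + 0.56486) = 1.24154.
True dip = arctan(1.24154) = 51.15°, dipping toward NE (azimuth ≈ 053°).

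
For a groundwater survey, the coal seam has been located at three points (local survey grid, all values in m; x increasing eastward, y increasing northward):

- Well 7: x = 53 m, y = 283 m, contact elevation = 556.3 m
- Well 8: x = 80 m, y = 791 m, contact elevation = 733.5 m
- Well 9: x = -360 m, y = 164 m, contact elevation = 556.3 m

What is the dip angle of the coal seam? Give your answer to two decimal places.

20.24°

Two edge vectors: Well 7→Well 8 = (27, 508, 177.2), Well 7→Well 9 = (-413, -119, 0).
Normal n = (Well 7→Well 8) × (Well 7→Well 9) = (21086.8, -73183.6, 206591).
So ∂z/∂x = −n_x/n_z = −0.10207 and ∂z/∂y = −n_y/n_z = 0.35424.
Gradient magnitude |∇z| = √(a² + b²) = √(0.01042 + 0.12549) = 0.36866.
True dip = arctan(0.36866) = 20.24°, dipping toward SSE (azimuth ≈ 164°).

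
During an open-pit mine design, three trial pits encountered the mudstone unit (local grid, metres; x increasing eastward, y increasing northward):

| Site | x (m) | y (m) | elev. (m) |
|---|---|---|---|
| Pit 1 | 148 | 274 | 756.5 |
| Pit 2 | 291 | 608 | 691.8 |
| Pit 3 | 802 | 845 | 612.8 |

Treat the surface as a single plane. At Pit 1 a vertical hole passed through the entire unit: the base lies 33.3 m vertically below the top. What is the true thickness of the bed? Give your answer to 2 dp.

32.78 m

Two edge vectors: Pit 1→Pit 2 = (143, 334, -64.7), Pit 1→Pit 3 = (654, 571, -143.7).
Normal n = (Pit 1→Pit 2) × (Pit 1→Pit 3) = (-11052.1, -21764.7, -136783).
So ∂z/∂x = −n_x/n_z = −0.08080 and ∂z/∂y = −n_y/n_z = −0.15912.
|∇z| = √(a²+b²) = 0.17846, so dip δ = arctan(0.17846) = 10.12°.
True thickness = vertical thickness × cos δ = 33.3 × cos 10.12° = 32.78 m.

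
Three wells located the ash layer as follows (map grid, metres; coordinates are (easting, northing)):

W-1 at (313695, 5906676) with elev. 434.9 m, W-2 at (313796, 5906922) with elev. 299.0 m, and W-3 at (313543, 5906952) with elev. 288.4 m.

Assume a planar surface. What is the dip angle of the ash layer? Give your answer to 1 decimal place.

Let the plane be z = a·E + b·N + c.
W-2−W-1: 101a + 246b = −135.9;  W-3−W-1: −152a + 276b = −146.5.
Solving gives a = −0.02251, b = −0.54320.
Gradient magnitude |∇z| = √(a² + b²) = √(0.00051 + 0.29506) = 0.54366.
True dip = arctan(0.54366) = 28.5°, dipping toward N (azimuth ≈ 002°).

28.5°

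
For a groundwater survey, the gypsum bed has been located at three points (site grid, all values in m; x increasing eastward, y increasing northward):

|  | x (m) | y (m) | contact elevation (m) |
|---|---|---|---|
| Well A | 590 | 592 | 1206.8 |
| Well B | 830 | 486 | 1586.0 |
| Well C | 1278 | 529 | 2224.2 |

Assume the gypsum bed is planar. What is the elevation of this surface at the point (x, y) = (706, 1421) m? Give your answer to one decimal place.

1135.6 m

Two edge vectors: Well A→Well B = (240, -106, 379.2), Well A→Well C = (688, -63, 1017.4).
Normal n = (Well A→Well B) × (Well A→Well C) = (-83954.8, 16713.6, 57808).
So ∂z/∂x = −n_x/n_z = 1.452304 and ∂z/∂y = −n_y/n_z = −0.289123.
Intercept c from Well A: 1206.8 − 856.86 + 171.16 = 521.10.
At (706, 1421): z = 1025.3 − 410.8 + 521.10 = 1135.6 m.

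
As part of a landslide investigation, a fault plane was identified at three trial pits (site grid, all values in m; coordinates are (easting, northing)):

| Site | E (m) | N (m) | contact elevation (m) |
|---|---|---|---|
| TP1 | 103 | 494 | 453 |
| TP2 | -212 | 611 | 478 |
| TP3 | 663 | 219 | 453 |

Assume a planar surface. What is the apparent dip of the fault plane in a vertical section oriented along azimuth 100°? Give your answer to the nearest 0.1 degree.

11.6°

Let the plane be z = a·E + b·N + c.
TP2−TP1: −315a + 117b = 25;  TP3−TP1: 560a − 275b = 0.
Solving gives a = −0.32575, b = −0.66335.
Unit vector along 100° is (sin 100°, cos 100°) = (0.9848, -0.1736).
Slope in that direction = a·(0.9848) + b·(-0.1736) = −0.20561.
Apparent dip = arctan|0.20561| = 11.6° (true dip is 36.5°, so apparent ≤ true as expected).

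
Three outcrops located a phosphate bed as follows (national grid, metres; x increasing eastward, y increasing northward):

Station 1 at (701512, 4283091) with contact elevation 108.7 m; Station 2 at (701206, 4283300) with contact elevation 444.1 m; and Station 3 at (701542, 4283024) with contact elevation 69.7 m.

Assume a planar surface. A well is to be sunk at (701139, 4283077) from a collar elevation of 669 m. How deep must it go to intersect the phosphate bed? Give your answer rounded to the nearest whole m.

187 m

Two edge vectors: Station 1→Station 2 = (-306, 209, 335.4), Station 1→Station 3 = (30, -67, -39).
Normal n = (Station 1→Station 2) × (Station 1→Station 3) = (14320.8, -1872, 14232).
So ∂z/∂x = −n_x/n_z = −1.00623946 and ∂z/∂y = −n_y/n_z = 0.13153457.
Intercept c from Station 1: 108.7 + 705889.06 − 563374.53 = 142623.22.
At (701139, 4283077): z_contact = −705513.7 + 563372.7 + 142623.22 = 482.2 m.
Depth below ground = 669 − 482.2 = 187 m.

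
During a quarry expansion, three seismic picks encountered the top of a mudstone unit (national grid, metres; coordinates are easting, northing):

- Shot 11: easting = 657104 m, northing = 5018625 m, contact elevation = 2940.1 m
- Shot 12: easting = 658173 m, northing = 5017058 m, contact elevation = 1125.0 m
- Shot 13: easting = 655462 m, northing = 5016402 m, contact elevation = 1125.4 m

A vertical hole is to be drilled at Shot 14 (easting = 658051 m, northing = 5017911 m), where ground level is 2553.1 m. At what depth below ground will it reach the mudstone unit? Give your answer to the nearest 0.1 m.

550.7 m

Two edge vectors: Shot 11→Shot 12 = (1069, -1567, -1815.1), Shot 11→Shot 13 = (-1642, -2223, -1814.7).
Normal n = (Shot 11→Shot 12) × (Shot 11→Shot 13) = (-1191332.4, 4920308.5, -4949401).
So ∂z/∂easting = −n_x/n_z = −0.240702340 and ∂z/∂northing = −n_y/n_z = 0.994122016.
Intercept c from Shot 11: 2940.1 + 158166.47 − 4989125.60 = −4828019.03.
At (658051, 5017911): z_contact = −158394.42 + 4988415.80 − 4828019.03 = 2002.35 m.
Depth below ground = 2553.1 − 2002.35 = 550.7 m.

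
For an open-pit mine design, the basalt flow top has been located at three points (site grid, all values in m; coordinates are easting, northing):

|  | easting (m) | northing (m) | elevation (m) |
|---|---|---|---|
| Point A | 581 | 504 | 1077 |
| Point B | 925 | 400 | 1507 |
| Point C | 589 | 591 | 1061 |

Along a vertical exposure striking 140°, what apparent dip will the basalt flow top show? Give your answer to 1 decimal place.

44.1°

Let the plane be z = a·easting + b·northing + c.
Point B−Point A: 344a − 104b = 430;  Point C−Point A: 8a + 87b = −16.
Solving gives a = 1.16209, b = −0.29077.
Unit vector along 140° is (sin 140°, cos 140°) = (0.6428, -0.7660).
Slope in that direction = a·(0.6428) + b·(-0.7660) = 0.96972.
Apparent dip = arctan|0.96972| = 44.1° (true dip is 50.1°, so apparent ≤ true as expected).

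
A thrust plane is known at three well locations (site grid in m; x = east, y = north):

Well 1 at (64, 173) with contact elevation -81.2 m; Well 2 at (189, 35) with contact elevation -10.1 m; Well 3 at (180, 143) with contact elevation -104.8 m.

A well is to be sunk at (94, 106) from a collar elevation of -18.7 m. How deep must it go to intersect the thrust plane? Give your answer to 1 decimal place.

Let the plane be z = a·x + b·y + c.
Well 2−Well 1: 125a − 138b = 71.1;  Well 3−Well 1: 116a − 30b = −23.6.
Solving gives a = −0.43970, b = −0.91349.
Then c = -81.2 − a·64 − b·173 = 104.97.
At (94, 106): z_contact = −41.33 − 96.83 + 104.97 = -33.19 m.
Depth below ground = -18.7 − (-33.19) = 14.5 m.

14.5 m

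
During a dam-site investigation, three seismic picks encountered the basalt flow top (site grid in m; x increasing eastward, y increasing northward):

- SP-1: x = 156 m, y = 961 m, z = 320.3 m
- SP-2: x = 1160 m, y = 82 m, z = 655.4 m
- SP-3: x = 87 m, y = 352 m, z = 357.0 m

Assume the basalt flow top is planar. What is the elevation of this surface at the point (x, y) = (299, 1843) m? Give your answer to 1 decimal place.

Two edge vectors: SP-1→SP-2 = (1004, -879, 335.1), SP-1→SP-3 = (-69, -609, 36.7).
Normal n = (SP-1→SP-2) × (SP-1→SP-3) = (171816.6, -59968.7, -672087).
So ∂z/∂x = −n_x/n_z = 0.255646 and ∂z/∂y = −n_y/n_z = −0.089228.
Intercept c from SP-1: 320.3 − 39.88 + 85.75 = 366.17.
At (299, 1843): z = 76.4 − 164.4 + 366.17 = 278.2 m.

278.2 m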